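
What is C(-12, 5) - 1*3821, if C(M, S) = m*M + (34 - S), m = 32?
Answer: -4176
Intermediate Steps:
C(M, S) = 34 - S + 32*M (C(M, S) = 32*M + (34 - S) = 34 - S + 32*M)
C(-12, 5) - 1*3821 = (34 - 1*5 + 32*(-12)) - 1*3821 = (34 - 5 - 384) - 3821 = -355 - 3821 = -4176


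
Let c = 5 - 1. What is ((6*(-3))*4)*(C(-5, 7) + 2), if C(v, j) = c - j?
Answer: 72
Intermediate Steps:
c = 4
C(v, j) = 4 - j
((6*(-3))*4)*(C(-5, 7) + 2) = ((6*(-3))*4)*((4 - 1*7) + 2) = (-18*4)*((4 - 7) + 2) = -72*(-3 + 2) = -72*(-1) = 72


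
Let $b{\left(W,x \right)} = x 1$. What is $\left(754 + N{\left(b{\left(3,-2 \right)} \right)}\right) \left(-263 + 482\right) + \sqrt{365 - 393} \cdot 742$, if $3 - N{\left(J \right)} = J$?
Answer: $166221 + 1484 i \sqrt{7} \approx 1.6622 \cdot 10^{5} + 3926.3 i$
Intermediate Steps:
$b{\left(W,x \right)} = x$
$N{\left(J \right)} = 3 - J$
$\left(754 + N{\left(b{\left(3,-2 \right)} \right)}\right) \left(-263 + 482\right) + \sqrt{365 - 393} \cdot 742 = \left(754 + \left(3 - -2\right)\right) \left(-263 + 482\right) + \sqrt{365 - 393} \cdot 742 = \left(754 + \left(3 + 2\right)\right) 219 + \sqrt{-28} \cdot 742 = \left(754 + 5\right) 219 + 2 i \sqrt{7} \cdot 742 = 759 \cdot 219 + 1484 i \sqrt{7} = 166221 + 1484 i \sqrt{7}$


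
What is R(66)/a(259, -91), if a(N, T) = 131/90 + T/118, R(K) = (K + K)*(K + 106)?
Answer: 60279120/1817 ≈ 33175.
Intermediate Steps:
R(K) = 2*K*(106 + K) (R(K) = (2*K)*(106 + K) = 2*K*(106 + K))
a(N, T) = 131/90 + T/118 (a(N, T) = 131*(1/90) + T*(1/118) = 131/90 + T/118)
R(66)/a(259, -91) = (2*66*(106 + 66))/(131/90 + (1/118)*(-91)) = (2*66*172)/(131/90 - 91/118) = 22704/(1817/2655) = 22704*(2655/1817) = 60279120/1817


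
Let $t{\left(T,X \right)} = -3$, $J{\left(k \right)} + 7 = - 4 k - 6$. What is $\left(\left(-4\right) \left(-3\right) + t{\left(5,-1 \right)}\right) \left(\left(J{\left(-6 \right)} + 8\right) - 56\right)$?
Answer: $-333$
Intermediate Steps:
$J{\left(k \right)} = -13 - 4 k$ ($J{\left(k \right)} = -7 - \left(6 + 4 k\right) = -13 - 4 k$)
$\left(\left(-4\right) \left(-3\right) + t{\left(5,-1 \right)}\right) \left(\left(J{\left(-6 \right)} + 8\right) - 56\right) = \left(\left(-4\right) \left(-3\right) - 3\right) \left(\left(\left(-13 - -24\right) + 8\right) - 56\right) = \left(12 - 3\right) \left(\left(\left(-13 + 24\right) + 8\right) - 56\right) = 9 \left(\left(11 + 8\right) - 56\right) = 9 \left(19 - 56\right) = 9 \left(-37\right) = -333$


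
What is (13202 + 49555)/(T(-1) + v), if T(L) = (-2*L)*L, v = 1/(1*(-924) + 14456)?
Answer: -94358636/3007 ≈ -31380.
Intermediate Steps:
v = 1/13532 (v = 1/(-924 + 14456) = 1/13532 ≈ 7.3899e-5)
T(L) = -2*L**2
(13202 + 49555)/(T(-1) + v) = (13202 + 49555)/(-2*(-1)**2 + 1/13532) = 62757/(-2*1 + 1/13532) = 62757/(-2 + 1/13532) = 62757/(-27063/13532) = 62757*(-13532/27063) = -94358636/3007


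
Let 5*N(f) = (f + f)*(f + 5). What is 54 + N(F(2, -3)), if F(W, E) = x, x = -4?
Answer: 262/5 ≈ 52.400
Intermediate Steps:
F(W, E) = -4
N(f) = 2*f*(5 + f)/5 (N(f) = ((f + f)*(f + 5))/5 = ((2*f)*(5 + f))/5 = (2*f*(5 + f))/5 = 2*f*(5 + f)/5)
54 + N(F(2, -3)) = 54 + (2/5)*(-4)*(5 - 4) = 54 + (2/5)*(-4)*1 = 54 - 8/5 = 262/5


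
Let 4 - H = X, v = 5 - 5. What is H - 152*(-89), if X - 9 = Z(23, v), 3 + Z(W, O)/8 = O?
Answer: 13547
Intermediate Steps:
v = 0
Z(W, O) = -24 + 8*O
X = -15 (X = 9 + (-24 + 8*0) = 9 + (-24 + 0) = 9 - 24 = -15)
H = 19 (H = 4 - 1*(-15) = 4 + 15 = 19)
H - 152*(-89) = 19 - 152*(-89) = 19 + 13528 = 13547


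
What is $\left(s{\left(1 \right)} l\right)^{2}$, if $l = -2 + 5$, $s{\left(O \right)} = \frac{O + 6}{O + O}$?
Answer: $\frac{441}{4} \approx 110.25$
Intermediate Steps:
$s{\left(O \right)} = \frac{6 + O}{2 O}$
$l = 3$
$\left(s{\left(1 \right)} l\right)^{2} = \left(\frac{6 + 1}{2 \cdot 1} \cdot 3\right)^{2} = \left(\frac{1}{2} \cdot 1 \cdot 7 \cdot 3\right)^{2} = \left(\frac{7}{2} \cdot 3\right)^{2} = \left(\frac{21}{2}\right)^{2} = \frac{441}{4}$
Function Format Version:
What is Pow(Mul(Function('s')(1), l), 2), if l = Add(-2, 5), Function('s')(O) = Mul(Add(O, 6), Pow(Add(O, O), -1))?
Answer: Rational(441, 4) ≈ 110.25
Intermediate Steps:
Function('s')(O) = Mul(Rational(1, 2), Pow(O, -1), Add(6, O)) (Function('s')(O) = Mul(Add(6, O), Pow(Mul(2, O), -1)) = Mul(Add(6, O), Mul(Rational(1, 2), Pow(O, -1))) = Mul(Rational(1, 2), Pow(O, -1), Add(6, O)))
l = 3
Pow(Mul(Function('s')(1), l), 2) = Pow(Mul(Mul(Rational(1, 2), Pow(1, -1), Add(6, 1)), 3), 2) = Pow(Mul(Mul(Rational(1, 2), 1, 7), 3), 2) = Pow(Mul(Rational(7, 2), 3), 2) = Pow(Rational(21, 2), 2) = Rational(441, 4)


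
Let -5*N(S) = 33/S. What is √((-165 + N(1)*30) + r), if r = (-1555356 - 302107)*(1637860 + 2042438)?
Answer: I*√6836017364337 ≈ 2.6146e+6*I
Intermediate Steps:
N(S) = -33/(5*S)
r = -6836017363974 (r = -1857463*3680298 = -6836017363974)
√((-165 + N(1)*30) + r) = √((-165 - 33/5/1*30) - 6836017363974) = √((-165 - 33/5*1*30) - 6836017363974) = √((-165 - 33/5*30) - 6836017363974) = √((-165 - 198) - 6836017363974) = √(-363 - 6836017363974) = √(-6836017364337) = I*√6836017364337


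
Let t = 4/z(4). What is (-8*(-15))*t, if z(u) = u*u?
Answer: 30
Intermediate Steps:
z(u) = u²
t = ¼ (t = 4/(4²) = 4/16 = 4*(1/16) = ¼ ≈ 0.25000)
(-8*(-15))*t = -8*(-15)*(¼) = 120*(¼) = 30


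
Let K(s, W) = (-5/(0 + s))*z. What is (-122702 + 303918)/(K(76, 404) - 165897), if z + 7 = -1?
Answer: -3443104/3152033 ≈ -1.0923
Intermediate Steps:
z = -8 (z = -7 - 1 = -8)
K(s, W) = 40/s (K(s, W) = -5/(0 + s)*(-8) = -5/s*(-8) = 40/s)
(-122702 + 303918)/(K(76, 404) - 165897) = (-122702 + 303918)/(40/76 - 165897) = 181216/(40*(1/76) - 165897) = 181216/(10/19 - 165897) = 181216/(-3152033/19) = 181216*(-19/3152033) = -3443104/3152033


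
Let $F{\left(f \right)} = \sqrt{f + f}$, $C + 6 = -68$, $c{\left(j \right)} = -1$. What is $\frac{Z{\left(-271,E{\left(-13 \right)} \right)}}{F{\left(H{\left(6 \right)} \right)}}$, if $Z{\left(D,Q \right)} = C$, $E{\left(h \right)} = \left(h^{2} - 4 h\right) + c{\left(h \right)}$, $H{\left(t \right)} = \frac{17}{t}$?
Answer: $- \frac{74 \sqrt{51}}{17} \approx -31.086$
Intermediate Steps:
$E{\left(h \right)} = -1 + h^{2} - 4 h$ ($E{\left(h \right)} = \left(h^{2} - 4 h\right) - 1 = -1 + h^{2} - 4 h$)
$C = -74$ ($C = -6 - 68 = -74$)
$Z{\left(D,Q \right)} = -74$
$F{\left(f \right)} = \sqrt{2} \sqrt{f}$ ($F{\left(f \right)} = \sqrt{2 f} = \sqrt{2} \sqrt{f}$)
$\frac{Z{\left(-271,E{\left(-13 \right)} \right)}}{F{\left(H{\left(6 \right)} \right)}} = - \frac{74}{\sqrt{2} \sqrt{\frac{17}{6}}} = - \frac{74}{\sqrt{2} \frac{\sqrt{102}}{6}} = - \frac{74}{\frac{1}{3} \sqrt{51}} = - 74 \frac{\sqrt{51}}{17} = - \frac{74 \sqrt{51}}{17}$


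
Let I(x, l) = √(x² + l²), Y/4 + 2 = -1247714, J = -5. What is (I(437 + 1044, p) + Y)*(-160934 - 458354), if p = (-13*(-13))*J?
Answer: 3090782184832 - 619288*√2907386 ≈ 3.0897e+12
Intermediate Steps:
Y = -4990864 (Y = -8 + 4*(-1247714) = -8 - 4990856 = -4990864)
p = -845 (p = -13*(-13)*(-5) = 169*(-5) = -845)
I(x, l) = √(l² + x²)
(I(437 + 1044, p) + Y)*(-160934 - 458354) = (√((-845)² + (437 + 1044)²) - 4990864)*(-160934 - 458354) = (√(714025 + 1481²) - 4990864)*(-619288) = (√(714025 + 2193361) - 4990864)*(-619288) = (√2907386 - 4990864)*(-619288) = (-4990864 + √2907386)*(-619288) = 3090782184832 - 619288*√2907386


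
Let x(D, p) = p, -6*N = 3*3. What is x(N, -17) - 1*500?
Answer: -517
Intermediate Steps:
N = -3/2 ≈ -1.5000
x(N, -17) - 1*500 = -17 - 1*500 = -17 - 500 = -517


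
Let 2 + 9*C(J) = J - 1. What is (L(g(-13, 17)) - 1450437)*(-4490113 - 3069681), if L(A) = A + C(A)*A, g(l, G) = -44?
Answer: 98672404394234/9 ≈ 1.0964e+13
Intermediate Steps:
C(J) = -⅓ + J/9 (C(J) = -2/9 + (J - 1)/9 = -2/9 + (-1 + J)/9 = -2/9 + (-⅑ + J/9) = -⅓ + J/9)
L(A) = A + A*(-⅓ + A/9) (L(A) = A + (-⅓ + A/9)*A = A + A*(-⅓ + A/9))
(L(g(-13, 17)) - 1450437)*(-4490113 - 3069681) = ((⅑)*(-44)*(6 - 44) - 1450437)*(-4490113 - 3069681) = ((⅑)*(-44)*(-38) - 1450437)*(-7559794) = (1672/9 - 1450437)*(-7559794) = -13052261/9*(-7559794) = 98672404394234/9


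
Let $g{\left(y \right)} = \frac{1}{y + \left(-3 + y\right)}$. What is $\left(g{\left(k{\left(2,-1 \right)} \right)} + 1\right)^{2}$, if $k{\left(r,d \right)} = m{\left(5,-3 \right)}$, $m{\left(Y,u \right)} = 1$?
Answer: $0$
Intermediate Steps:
$k{\left(r,d \right)} = 1$
$g{\left(y \right)} = \frac{1}{-3 + 2 y}$
$\left(g{\left(k{\left(2,-1 \right)} \right)} + 1\right)^{2} = \left(\frac{1}{-3 + 2 \cdot 1} + 1\right)^{2} = \left(\frac{1}{-3 + 2} + 1\right)^{2} = \left(\frac{1}{-1} + 1\right)^{2} = \left(-1 + 1\right)^{2} = 0^{2} = 0$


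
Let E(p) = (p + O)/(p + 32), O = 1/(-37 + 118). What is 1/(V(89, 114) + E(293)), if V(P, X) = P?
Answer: 26325/2366659 ≈ 0.011123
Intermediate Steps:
O = 1/81 ≈ 0.012346
E(p) = (1/81 + p)/(32 + p) (E(p) = (p + 1/81)/(p + 32) = (1/81 + p)/(32 + p))
1/(V(89, 114) + E(293)) = 1/(89 + (1/81 + 293)/(32 + 293)) = 1/(89 + (23734/81)/325) = 1/(89 + (1/325)*(23734/81)) = 1/(89 + 23734/26325) = 1/(2366659/26325) = 26325/2366659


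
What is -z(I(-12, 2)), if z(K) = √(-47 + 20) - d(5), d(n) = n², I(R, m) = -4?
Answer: 25 - 3*I*√3 ≈ 25.0 - 5.1962*I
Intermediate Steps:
z(K) = -25 + 3*I*√3 (z(K) = √(-47 + 20) - 1*5² = √(-27) - 1*25 = 3*I*√3 - 25 = -25 + 3*I*√3)
-z(I(-12, 2)) = -(-25 + 3*I*√3) = 25 - 3*I*√3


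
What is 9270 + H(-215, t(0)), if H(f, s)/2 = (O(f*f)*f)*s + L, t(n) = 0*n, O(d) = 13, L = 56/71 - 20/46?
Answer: 15139066/1633 ≈ 9270.7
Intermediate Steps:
L = 578/1633 (L = 56*(1/71) - 20*1/46 = 56/71 - 10/23 = 578/1633 ≈ 0.35395)
t(n) = 0
H(f, s) = 1156/1633 + 26*f*s (H(f, s) = 2*((13*f)*s + 578/1633) = 2*(13*f*s + 578/1633) = 2*(578/1633 + 13*f*s) = 1156/1633 + 26*f*s)
9270 + H(-215, t(0)) = 9270 + (1156/1633 + 26*(-215)*0) = 9270 + (1156/1633 + 0) = 9270 + 1156/1633 = 15139066/1633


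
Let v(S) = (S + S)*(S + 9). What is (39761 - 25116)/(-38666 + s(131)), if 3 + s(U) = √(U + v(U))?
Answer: -113261501/299050950 - 2929*√36811/299050950 ≈ -0.38062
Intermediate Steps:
v(S) = 2*S*(9 + S) (v(S) = (2*S)*(9 + S) = 2*S*(9 + S))
s(U) = -3 + √(U + 2*U*(9 + U))
(39761 - 25116)/(-38666 + s(131)) = (39761 - 25116)/(-38666 + (-3 + √(131*(19 + 2*131)))) = 14645/(-38666 + (-3 + √(131*(19 + 262)))) = 14645/(-38666 + (-3 + √(131*281))) = 14645/(-38666 + (-3 + √36811)) = 14645/(-38669 + √36811)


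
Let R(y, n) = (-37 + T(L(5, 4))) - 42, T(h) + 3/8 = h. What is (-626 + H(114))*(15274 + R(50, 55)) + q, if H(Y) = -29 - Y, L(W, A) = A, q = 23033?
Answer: -93317677/8 ≈ -1.1665e+7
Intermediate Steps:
T(h) = -3/8 + h
R(y, n) = -603/8 (R(y, n) = (-37 + (-3/8 + 4)) - 42 = (-37 + 29/8) - 42 = -267/8 - 42 = -603/8)
(-626 + H(114))*(15274 + R(50, 55)) + q = (-626 + (-29 - 1*114))*(15274 - 603/8) + 23033 = (-626 + (-29 - 114))*(121589/8) + 23033 = (-626 - 143)*(121589/8) + 23033 = -769*121589/8 + 23033 = -93501941/8 + 23033 = -93317677/8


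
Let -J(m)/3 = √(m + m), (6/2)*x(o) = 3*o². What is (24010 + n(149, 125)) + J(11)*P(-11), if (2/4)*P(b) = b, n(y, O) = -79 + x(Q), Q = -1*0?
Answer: 23931 + 66*√22 ≈ 24241.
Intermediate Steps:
Q = 0
x(o) = o² (x(o) = (3*o²)/3 = o²)
n(y, O) = -79 (n(y, O) = -79 + 0² = -79 + 0 = -79)
P(b) = 2*b
J(m) = -3*√2*√m (J(m) = -3*√(m + m) = -3*√2*√m)
(24010 + n(149, 125)) + J(11)*P(-11) = (24010 - 79) + (-3*√2*√11)*(2*(-11)) = 23931 - 3*√22*(-22) = 23931 + 66*√22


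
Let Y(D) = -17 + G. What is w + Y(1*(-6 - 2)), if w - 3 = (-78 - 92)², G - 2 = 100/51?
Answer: 1473388/51 ≈ 28890.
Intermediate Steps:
G = 202/51 (G = 2 + 100/51 = 202/51 ≈ 3.9608)
Y(D) = -665/51 (Y(D) = -17 + 202/51 = -665/51)
w = 28903 (w = 3 + (-78 - 92)² = 3 + (-170)² = 3 + 28900 = 28903)
w + Y(1*(-6 - 2)) = 28903 - 665/51 = 1473388/51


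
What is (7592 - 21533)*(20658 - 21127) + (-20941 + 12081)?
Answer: 6529469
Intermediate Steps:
(7592 - 21533)*(20658 - 21127) + (-20941 + 12081) = -13941*(-469) - 8860 = 6538329 - 8860 = 6529469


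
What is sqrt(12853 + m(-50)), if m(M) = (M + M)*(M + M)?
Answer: sqrt(22853) ≈ 151.17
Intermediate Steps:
m(M) = 4*M**2 (m(M) = (2*M)*(2*M) = 4*M**2)
sqrt(12853 + m(-50)) = sqrt(12853 + 4*(-50)**2) = sqrt(12853 + 4*2500) = sqrt(12853 + 10000) = sqrt(22853)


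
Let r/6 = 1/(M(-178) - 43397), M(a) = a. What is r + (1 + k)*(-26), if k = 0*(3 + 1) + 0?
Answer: -377652/14525 ≈ -26.000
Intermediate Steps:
k = 0 (k = 0*4 + 0 = 0 + 0 = 0)
r = -2/14525 (r = 6/(-178 - 43397) = 6/(-43575) = 6*(-1/43575) = -2/14525 ≈ -0.00013769)
r + (1 + k)*(-26) = -2/14525 + (1 + 0)*(-26) = -2/14525 + 1*(-26) = -2/14525 - 26 = -377652/14525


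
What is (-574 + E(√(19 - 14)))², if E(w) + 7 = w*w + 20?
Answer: 309136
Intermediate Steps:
E(w) = 13 + w² (E(w) = -7 + (w*w + 20) = -7 + (w² + 20) = -7 + (20 + w²) = 13 + w²)
(-574 + E(√(19 - 14)))² = (-574 + (13 + (√(19 - 14))²))² = (-574 + (13 + (√5)²))² = (-574 + (13 + 5))² = (-574 + 18)² = (-556)² = 309136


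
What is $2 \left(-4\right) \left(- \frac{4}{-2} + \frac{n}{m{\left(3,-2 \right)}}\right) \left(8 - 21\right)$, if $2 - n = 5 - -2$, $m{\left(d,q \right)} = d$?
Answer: $\frac{104}{3} \approx 34.667$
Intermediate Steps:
$n = -5$ ($n = 2 - \left(5 - -2\right) = 2 - \left(5 + 2\right) = 2 - 7 = -5$)
$2 \left(-4\right) \left(- \frac{4}{-2} + \frac{n}{m{\left(3,-2 \right)}}\right) \left(8 - 21\right) = 2 \left(-4\right) \left(- \frac{4}{-2} - \frac{5}{3}\right) \left(8 - 21\right) = - 8 \left(\left(-4\right) \left(- \frac{1}{2}\right) - \frac{5}{3}\right) \left(-13\right) = - 8 \left(2 - \frac{5}{3}\right) \left(-13\right) = \left(-8\right) \frac{1}{3} \left(-13\right) = \left(- \frac{8}{3}\right) \left(-13\right) = \frac{104}{3}$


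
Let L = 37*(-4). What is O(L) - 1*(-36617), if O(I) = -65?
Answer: 36552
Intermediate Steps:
L = -148
O(L) - 1*(-36617) = -65 - 1*(-36617) = -65 + 36617 = 36552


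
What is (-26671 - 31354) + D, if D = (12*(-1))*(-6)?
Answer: -57953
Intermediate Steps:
D = 72 (D = -12*(-6) = 72)
(-26671 - 31354) + D = (-26671 - 31354) + 72 = -58025 + 72 = -57953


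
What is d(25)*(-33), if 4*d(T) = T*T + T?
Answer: -10725/2 ≈ -5362.5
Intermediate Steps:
d(T) = T/4 + T²/4 (d(T) = (T*T + T)/4 = (T² + T)/4 = (T + T²)/4 = T/4 + T²/4)
d(25)*(-33) = ((¼)*25*(1 + 25))*(-33) = ((¼)*25*26)*(-33) = (325/2)*(-33) = -10725/2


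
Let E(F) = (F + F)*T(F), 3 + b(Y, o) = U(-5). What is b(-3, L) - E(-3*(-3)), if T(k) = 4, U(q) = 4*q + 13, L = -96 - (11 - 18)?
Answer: -82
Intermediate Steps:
L = -89 (L = -96 - 1*(-7) = -96 + 7 = -89)
U(q) = 13 + 4*q
b(Y, o) = -10 (b(Y, o) = -3 + (13 + 4*(-5)) = -3 + (13 - 20) = -3 - 7 = -10)
E(F) = 8*F (E(F) = (F + F)*4 = (2*F)*4 = 8*F)
b(-3, L) - E(-3*(-3)) = -10 - 8*(-3*(-3)) = -10 - 8*9 = -10 - 1*72 = -10 - 72 = -82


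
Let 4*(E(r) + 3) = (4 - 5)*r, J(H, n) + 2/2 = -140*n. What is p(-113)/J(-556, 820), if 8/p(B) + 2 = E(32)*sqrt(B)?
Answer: 16/1570133277 - 88*I*sqrt(113)/1570133277 ≈ 1.019e-8 - 5.9578e-7*I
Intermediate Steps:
J(H, n) = -1 - 140*n
E(r) = -3 - r/4 (E(r) = -3 + ((4 - 5)*r)/4 = -3 + (-r)/4 = -3 - r/4)
p(B) = 8/(-2 - 11*sqrt(B)) (p(B) = 8/(-2 + (-3 - 1/4*32)*sqrt(B)) = 8/(-2 + (-3 - 8)*sqrt(B)) = 8/(-2 - 11*sqrt(B)))
p(-113)/J(-556, 820) = (-8/(2 + 11*sqrt(-113)))/(-1 - 140*820) = (-8/(2 + 11*(I*sqrt(113))))/(-1 - 114800) = -8/(2 + 11*I*sqrt(113))/(-114801) = -8/(2 + 11*I*sqrt(113))*(-1/114801) = 8/(114801*(2 + 11*I*sqrt(113)))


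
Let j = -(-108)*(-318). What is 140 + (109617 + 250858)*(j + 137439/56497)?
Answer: -699391975406695/56497 ≈ -1.2379e+10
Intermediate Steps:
j = -34344 (j = -108*318 = -34344)
140 + (109617 + 250858)*(j + 137439/56497) = 140 + (109617 + 250858)*(-34344 + 137439/56497) = 140 + 360475*(-34344 + 137439*(1/56497)) = 140 + 360475*(-34344 + 137439/56497) = 140 + 360475*(-1940195529/56497) = 140 - 699391983316275/56497 = -699391975406695/56497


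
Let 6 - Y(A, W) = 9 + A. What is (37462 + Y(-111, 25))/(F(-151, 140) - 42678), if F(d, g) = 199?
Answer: -37570/42479 ≈ -0.88444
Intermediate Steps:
Y(A, W) = -3 - A (Y(A, W) = 6 - (9 + A) = 6 + (-9 - A) = -3 - A)
(37462 + Y(-111, 25))/(F(-151, 140) - 42678) = (37462 + (-3 - 1*(-111)))/(199 - 42678) = (37462 + (-3 + 111))/(-42479) = (37462 + 108)*(-1/42479) = 37570*(-1/42479) = -37570/42479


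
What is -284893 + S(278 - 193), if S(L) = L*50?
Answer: -280643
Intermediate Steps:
S(L) = 50*L
-284893 + S(278 - 193) = -284893 + 50*(278 - 193) = -284893 + 50*85 = -284893 + 4250 = -280643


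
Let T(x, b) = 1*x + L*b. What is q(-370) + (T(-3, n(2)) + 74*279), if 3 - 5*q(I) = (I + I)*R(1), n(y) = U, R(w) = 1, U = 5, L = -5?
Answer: 103833/5 ≈ 20767.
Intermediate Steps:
n(y) = 5
T(x, b) = x - 5*b (T(x, b) = 1*x - 5*b = x - 5*b)
q(I) = 3/5 - 2*I/5 (q(I) = 3/5 - (I + I)/5 = 3/5 - 2*I/5)
q(-370) + (T(-3, n(2)) + 74*279) = (3/5 - 2/5*(-370)) + ((-3 - 5*5) + 74*279) = (3/5 + 148) + ((-3 - 25) + 20646) = 743/5 + (-28 + 20646) = 743/5 + 20618 = 103833/5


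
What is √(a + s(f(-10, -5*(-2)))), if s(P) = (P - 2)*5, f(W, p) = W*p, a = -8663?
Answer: I*√9173 ≈ 95.776*I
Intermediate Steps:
s(P) = -10 + 5*P (s(P) = (-2 + P)*5 = -10 + 5*P)
√(a + s(f(-10, -5*(-2)))) = √(-8663 + (-10 + 5*(-(-50)*(-2)))) = √(-8663 + (-10 + 5*(-10*10))) = √(-8663 + (-10 + 5*(-100))) = √(-8663 + (-10 - 500)) = √(-8663 - 510) = √(-9173) = I*√9173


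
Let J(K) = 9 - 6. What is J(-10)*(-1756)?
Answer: -5268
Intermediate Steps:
J(K) = 3
J(-10)*(-1756) = 3*(-1756) = -5268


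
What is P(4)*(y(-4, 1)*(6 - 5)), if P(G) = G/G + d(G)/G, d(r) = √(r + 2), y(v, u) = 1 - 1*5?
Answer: -4 - √6 ≈ -6.4495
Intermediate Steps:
y(v, u) = -4 (y(v, u) = 1 - 5 = -4)
d(r) = √(2 + r)
P(G) = 1 + √(2 + G)/G (P(G) = G/G + √(2 + G)/G = 1 + √(2 + G)/G)
P(4)*(y(-4, 1)*(6 - 5)) = ((4 + √(2 + 4))/4)*(-4*(6 - 5)) = ((4 + √6)/4)*(-4*1) = (1 + √6/4)*(-4) = -4 - √6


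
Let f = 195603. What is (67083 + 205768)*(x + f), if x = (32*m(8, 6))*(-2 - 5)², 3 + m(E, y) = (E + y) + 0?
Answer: 58076608201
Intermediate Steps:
m(E, y) = -3 + E + y (m(E, y) = -3 + ((E + y) + 0) = -3 + (E + y) = -3 + E + y)
x = 17248 (x = (32*(-3 + 8 + 6))*(-2 - 5)² = (32*11)*(-7)² = 352*49 = 17248)
(67083 + 205768)*(x + f) = (67083 + 205768)*(17248 + 195603) = 272851*212851 = 58076608201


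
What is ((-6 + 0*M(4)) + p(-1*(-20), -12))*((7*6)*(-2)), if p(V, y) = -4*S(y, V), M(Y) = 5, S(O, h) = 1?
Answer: 840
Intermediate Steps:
p(V, y) = -4 (p(V, y) = -4*1 = -4)
((-6 + 0*M(4)) + p(-1*(-20), -12))*((7*6)*(-2)) = ((-6 + 0*5) - 4)*((7*6)*(-2)) = ((-6 + 0) - 4)*(42*(-2)) = (-6 - 4)*(-84) = -10*(-84) = 840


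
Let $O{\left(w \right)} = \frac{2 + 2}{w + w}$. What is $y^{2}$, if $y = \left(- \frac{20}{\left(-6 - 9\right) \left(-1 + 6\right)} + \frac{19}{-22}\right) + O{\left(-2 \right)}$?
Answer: $\frac{277729}{108900} \approx 2.5503$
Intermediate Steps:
$O{\left(w \right)} = \frac{2}{w}$ ($O{\left(w \right)} = \frac{4}{2 w} = 4 \frac{1}{2 w} = \frac{2}{w}$)
$y = - \frac{527}{330}$ ($y = \left(- \frac{20}{\left(-6 - 9\right) \left(-1 + 6\right)} + \frac{19}{-22}\right) + \frac{2}{-2} = \left(- \frac{20}{\left(-15\right) 5} + 19 \left(- \frac{1}{22}\right)\right) + 2 \left(- \frac{1}{2}\right) = \left(- \frac{20}{-75} - \frac{19}{22}\right) - 1 = \left(\left(-20\right) \left(- \frac{1}{75}\right) - \frac{19}{22}\right) - 1 = \left(\frac{4}{15} - \frac{19}{22}\right) - 1 = - \frac{197}{330} - 1 = - \frac{527}{330} \approx -1.597$)
$y^{2} = \left(- \frac{527}{330}\right)^{2} = \frac{277729}{108900}$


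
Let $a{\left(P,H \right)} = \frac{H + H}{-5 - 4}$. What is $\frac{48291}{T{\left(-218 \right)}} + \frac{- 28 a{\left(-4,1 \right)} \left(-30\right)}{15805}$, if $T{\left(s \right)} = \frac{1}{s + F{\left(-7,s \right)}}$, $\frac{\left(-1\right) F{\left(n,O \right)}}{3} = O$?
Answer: $\frac{199663388996}{9483} \approx 2.1055 \cdot 10^{7}$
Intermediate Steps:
$F{\left(n,O \right)} = - 3 O$
$a{\left(P,H \right)} = - \frac{2 H}{9}$ ($a{\left(P,H \right)} = \frac{2 H}{-9} = 2 H \left(- \frac{1}{9}\right) = - \frac{2 H}{9}$)
$T{\left(s \right)} = - \frac{1}{2 s}$ ($T{\left(s \right)} = \frac{1}{s - 3 s} = \frac{1}{\left(-2\right) s} = - \frac{1}{2 s}$)
$\frac{48291}{T{\left(-218 \right)}} + \frac{- 28 a{\left(-4,1 \right)} \left(-30\right)}{15805} = \frac{48291}{\left(- \frac{1}{2}\right) \frac{1}{-218}} + \frac{- 28 \left(\left(- \frac{2}{9}\right) 1\right) \left(-30\right)}{15805} = \frac{48291}{\left(- \frac{1}{2}\right) \left(- \frac{1}{218}\right)} + \left(-28\right) \left(- \frac{2}{9}\right) \left(-30\right) \frac{1}{15805} = 48291 \frac{1}{\frac{1}{436}} + \frac{56}{9} \left(-30\right) \frac{1}{15805} = 48291 \cdot 436 - \frac{112}{9483} = 21054876 - \frac{112}{9483} = \frac{199663388996}{9483}$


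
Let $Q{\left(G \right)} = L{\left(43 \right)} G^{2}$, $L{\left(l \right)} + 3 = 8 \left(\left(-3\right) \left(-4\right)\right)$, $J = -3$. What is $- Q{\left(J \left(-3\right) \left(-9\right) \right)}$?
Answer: $-610173$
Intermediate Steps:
$L{\left(l \right)} = 93$ ($L{\left(l \right)} = -3 + 8 \left(\left(-3\right) \left(-4\right)\right) = -3 + 8 \cdot 12 = -3 + 96 = 93$)
$Q{\left(G \right)} = 93 G^{2}$
$- Q{\left(J \left(-3\right) \left(-9\right) \right)} = - 93 \left(\left(-3\right) \left(-3\right) \left(-9\right)\right)^{2} = - 93 \left(9 \left(-9\right)\right)^{2} = - 93 \left(-81\right)^{2} = - 93 \cdot 6561 = \left(-1\right) 610173 = -610173$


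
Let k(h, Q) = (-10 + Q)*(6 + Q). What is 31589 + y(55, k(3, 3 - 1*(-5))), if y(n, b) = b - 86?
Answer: 31475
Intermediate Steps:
y(n, b) = -86 + b
31589 + y(55, k(3, 3 - 1*(-5))) = 31589 + (-86 + (-60 + (3 - 1*(-5))² - 4*(3 - 1*(-5)))) = 31589 + (-86 + (-60 + (3 + 5)² - 4*(3 + 5))) = 31589 + (-86 + (-60 + 8² - 4*8)) = 31589 + (-86 + (-60 + 64 - 32)) = 31589 + (-86 - 28) = 31589 - 114 = 31475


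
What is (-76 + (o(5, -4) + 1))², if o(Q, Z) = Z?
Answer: 6241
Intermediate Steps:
(-76 + (o(5, -4) + 1))² = (-76 + (-4 + 1))² = (-76 - 3)² = (-79)² = 6241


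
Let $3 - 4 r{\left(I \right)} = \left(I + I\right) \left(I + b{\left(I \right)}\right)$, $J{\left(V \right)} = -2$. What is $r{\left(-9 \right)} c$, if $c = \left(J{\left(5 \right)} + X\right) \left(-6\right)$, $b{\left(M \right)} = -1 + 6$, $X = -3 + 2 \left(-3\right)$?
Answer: $- \frac{2277}{2} \approx -1138.5$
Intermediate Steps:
$X = -9$ ($X = -3 - 6 = -9$)
$b{\left(M \right)} = 5$
$r{\left(I \right)} = \frac{3}{4} - \frac{I \left(5 + I\right)}{2}$ ($r{\left(I \right)} = \frac{3}{4} - \frac{\left(I + I\right) \left(I + 5\right)}{4} = \frac{3}{4} - \frac{2 I \left(5 + I\right)}{4} = \frac{3}{4} - \frac{I \left(5 + I\right)}{2}$)
$c = 66$ ($c = \left(-2 - 9\right) \left(-6\right) = \left(-11\right) \left(-6\right) = 66$)
$r{\left(-9 \right)} c = \left(\frac{3}{4} - - \frac{45}{2} - \frac{\left(-9\right)^{2}}{2}\right) 66 = \left(\frac{3}{4} + \frac{45}{2} - \frac{81}{2}\right) 66 = \left(- \frac{69}{4}\right) 66 = - \frac{2277}{2}$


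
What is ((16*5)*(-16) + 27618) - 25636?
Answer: 702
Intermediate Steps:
((16*5)*(-16) + 27618) - 25636 = (80*(-16) + 27618) - 25636 = (-1280 + 27618) - 25636 = 26338 - 25636 = 702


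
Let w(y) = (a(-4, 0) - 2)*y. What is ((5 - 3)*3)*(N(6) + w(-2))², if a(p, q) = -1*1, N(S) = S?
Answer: 864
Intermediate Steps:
a(p, q) = -1
w(y) = -3*y (w(y) = (-1 - 2)*y = -3*y)
((5 - 3)*3)*(N(6) + w(-2))² = ((5 - 3)*3)*(6 - 3*(-2))² = (2*3)*(6 + 6)² = 6*12² = 6*144 = 864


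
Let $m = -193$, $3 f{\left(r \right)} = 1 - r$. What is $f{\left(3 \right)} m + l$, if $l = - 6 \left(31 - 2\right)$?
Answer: $- \frac{136}{3} \approx -45.333$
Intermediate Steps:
$f{\left(r \right)} = \frac{1}{3} - \frac{r}{3}$ ($f{\left(r \right)} = \frac{1 - r}{3} = \frac{1}{3} - \frac{r}{3}$)
$l = -174$ ($l = \left(-6\right) 29 = -174$)
$f{\left(3 \right)} m + l = \left(\frac{1}{3} - 1\right) \left(-193\right) - 174 = \left(- \frac{2}{3}\right) \left(-193\right) - 174 = \frac{386}{3} - 174 = - \frac{136}{3}$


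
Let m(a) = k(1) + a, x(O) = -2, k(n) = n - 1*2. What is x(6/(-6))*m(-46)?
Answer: 94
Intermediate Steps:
k(n) = -2 + n (k(n) = n - 2 = -2 + n)
m(a) = -1 + a (m(a) = (-2 + 1) + a = -1 + a)
x(6/(-6))*m(-46) = -2*(-1 - 46) = -2*(-47) = 94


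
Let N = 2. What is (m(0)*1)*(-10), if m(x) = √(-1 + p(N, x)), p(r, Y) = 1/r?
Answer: -5*I*√2 ≈ -7.0711*I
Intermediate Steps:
m(x) = I*√2/2 (m(x) = √(-1 + 1/2) = √(-1 + ½) = √(-½) = I*√2/2)
(m(0)*1)*(-10) = ((I*√2/2)*1)*(-10) = (I*√2/2)*(-10) = -5*I*√2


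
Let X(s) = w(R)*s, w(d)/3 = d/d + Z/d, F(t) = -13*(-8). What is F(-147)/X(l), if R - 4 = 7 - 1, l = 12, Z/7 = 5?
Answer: 52/81 ≈ 0.64198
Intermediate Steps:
Z = 35 (Z = 7*5 = 35)
F(t) = 104
R = 10 (R = 4 + (7 - 1) = 4 + 6 = 10)
w(d) = 3 + 105/d (w(d) = 3*(d/d + 35/d) = 3*(1 + 35/d) = 3 + 105/d)
X(s) = 27*s/2 (X(s) = (3 + 105/10)*s = (3 + 105*(⅒))*s = (3 + 21/2)*s = 27*s/2)
F(-147)/X(l) = 104/(((27/2)*12)) = 104/162 = 104*(1/162) = 52/81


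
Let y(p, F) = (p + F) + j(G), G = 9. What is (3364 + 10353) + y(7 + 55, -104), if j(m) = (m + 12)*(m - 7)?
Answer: 13717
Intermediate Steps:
j(m) = (-7 + m)*(12 + m) (j(m) = (12 + m)*(-7 + m) = (-7 + m)*(12 + m))
y(p, F) = 42 + F + p (y(p, F) = (p + F) + (-84 + 9**2 + 5*9) = (F + p) + (-84 + 81 + 45) = (F + p) + 42 = 42 + F + p)
(3364 + 10353) + y(7 + 55, -104) = (3364 + 10353) + (42 - 104 + (7 + 55)) = 13717 + (42 - 104 + 62) = 13717 + 0 = 13717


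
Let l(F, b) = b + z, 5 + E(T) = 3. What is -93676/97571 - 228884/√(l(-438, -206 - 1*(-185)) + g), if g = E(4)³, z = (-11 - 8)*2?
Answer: -93676/97571 + 228884*I*√67/67 ≈ -0.96008 + 27963.0*I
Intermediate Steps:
z = -38 (z = -19*2 = -38)
E(T) = -2 (E(T) = -5 + 3 = -2)
l(F, b) = -38 + b (l(F, b) = b - 38 = -38 + b)
g = -8 (g = (-2)³ = -8)
-93676/97571 - 228884/√(l(-438, -206 - 1*(-185)) + g) = -93676/97571 - 228884/√((-38 + (-206 - 1*(-185))) - 8) = -93676*1/97571 - 228884/√((-38 + (-206 + 185)) - 8) = -93676/97571 - 228884/√((-38 - 21) - 8) = -93676/97571 - 228884/√(-59 - 8) = -93676/97571 - 228884*(-I*√67/67) = -93676/97571 - (-228884)*I*√67/67 = -93676/97571 + 228884*I*√67/67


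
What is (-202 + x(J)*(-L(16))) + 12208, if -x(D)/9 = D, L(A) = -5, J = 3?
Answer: 11871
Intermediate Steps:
x(D) = -9*D
(-202 + x(J)*(-L(16))) + 12208 = (-202 + (-9*3)*(-1*(-5))) + 12208 = (-202 - 27*5) + 12208 = (-202 - 135) + 12208 = -337 + 12208 = 11871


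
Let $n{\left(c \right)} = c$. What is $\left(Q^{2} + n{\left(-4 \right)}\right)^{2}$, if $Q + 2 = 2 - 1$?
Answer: $9$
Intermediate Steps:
$Q = -1$ ($Q = -2 + \left(2 - 1\right) = -2 + 1 = -1$)
$\left(Q^{2} + n{\left(-4 \right)}\right)^{2} = \left(\left(-1\right)^{2} - 4\right)^{2} = \left(1 - 4\right)^{2} = \left(-3\right)^{2} = 9$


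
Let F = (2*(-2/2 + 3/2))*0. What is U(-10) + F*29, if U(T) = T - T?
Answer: 0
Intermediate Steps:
U(T) = 0
F = 0 (F = (2*(-2*½ + 3*(½)))*0 = (2*(-1 + 3/2))*0 = (2*(½))*0 = 1*0 = 0)
U(-10) + F*29 = 0 + 0*29 = 0 + 0 = 0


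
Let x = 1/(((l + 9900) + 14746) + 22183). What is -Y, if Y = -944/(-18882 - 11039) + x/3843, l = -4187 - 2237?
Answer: -146580965681/4646025613215 ≈ -0.031550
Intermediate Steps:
l = -6424
x = 1/40405 (x = 1/(((-6424 + 9900) + 14746) + 22183) = 1/((3476 + 14746) + 22183) = 1/(18222 + 22183) = 1/40405 ≈ 2.4749e-5)
Y = 146580965681/4646025613215 (Y = -944/(-18882 - 11039) + (1/40405)/3843 = -944/(-29921) + (1/40405)*(1/3843) = -944*(-1/29921) + 1/155276415 = 944/29921 + 1/155276415 = 146580965681/4646025613215 ≈ 0.031550)
-Y = -1*146580965681/4646025613215 = -146580965681/4646025613215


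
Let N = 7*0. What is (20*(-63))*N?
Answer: 0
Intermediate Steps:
N = 0
(20*(-63))*N = (20*(-63))*0 = -1260*0 = 0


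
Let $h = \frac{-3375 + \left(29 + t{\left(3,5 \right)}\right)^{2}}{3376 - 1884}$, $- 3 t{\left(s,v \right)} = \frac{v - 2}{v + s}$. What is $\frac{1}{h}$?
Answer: $- \frac{95488}{162639} \approx -0.58712$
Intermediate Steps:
$t{\left(s,v \right)} = - \frac{-2 + v}{3 \left(s + v\right)}$ ($t{\left(s,v \right)} = - \frac{\left(v - 2\right) \frac{1}{v + s}}{3} = - \frac{\left(-2 + v\right) \frac{1}{s + v}}{3} = - \frac{\frac{1}{s + v} \left(-2 + v\right)}{3} = - \frac{-2 + v}{3 \left(s + v\right)}$)
$h = - \frac{162639}{95488}$ ($h = \frac{-3375 + \left(29 + \frac{2 - 5}{3 \left(3 + 5\right)}\right)^{2}}{3376 - 1884} = \frac{-3375 + \left(29 + \frac{2 - 5}{3 \cdot 8}\right)^{2}}{1492} = \left(-3375 + \left(29 + \frac{1}{3} \cdot \frac{1}{8} \left(-3\right)\right)^{2}\right) \frac{1}{1492} = \left(-3375 + \left(29 - \frac{1}{8}\right)^{2}\right) \frac{1}{1492} = \left(-3375 + \left(\frac{231}{8}\right)^{2}\right) \frac{1}{1492} = \left(-3375 + \frac{53361}{64}\right) \frac{1}{1492} = \left(- \frac{162639}{64}\right) \frac{1}{1492} = - \frac{162639}{95488} \approx -1.7032$)
$\frac{1}{h} = \frac{1}{- \frac{162639}{95488}} = - \frac{95488}{162639}$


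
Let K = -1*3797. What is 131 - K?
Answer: 3928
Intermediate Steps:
K = -3797
131 - K = 131 - 1*(-3797) = 131 + 3797 = 3928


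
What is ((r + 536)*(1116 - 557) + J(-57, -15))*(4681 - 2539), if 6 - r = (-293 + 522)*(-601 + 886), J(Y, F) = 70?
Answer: -77497746354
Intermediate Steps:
r = -65259 (r = 6 - (-293 + 522)*(-601 + 886) = 6 - 229*285 = 6 - 1*65265 = 6 - 65265 = -65259)
((r + 536)*(1116 - 557) + J(-57, -15))*(4681 - 2539) = ((-65259 + 536)*(1116 - 557) + 70)*(4681 - 2539) = (-64723*559 + 70)*2142 = (-36180157 + 70)*2142 = -36180087*2142 = -77497746354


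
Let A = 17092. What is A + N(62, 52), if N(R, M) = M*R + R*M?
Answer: 23540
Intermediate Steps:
N(R, M) = 2*M*R (N(R, M) = M*R + M*R = 2*M*R)
A + N(62, 52) = 17092 + 2*52*62 = 17092 + 6448 = 23540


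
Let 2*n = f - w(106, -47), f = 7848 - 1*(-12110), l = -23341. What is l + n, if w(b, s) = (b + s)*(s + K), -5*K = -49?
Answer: -61323/5 ≈ -12265.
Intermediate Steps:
K = 49/5 (K = -⅕*(-49) = 49/5 ≈ 9.8000)
f = 19958 (f = 7848 + 12110 = 19958)
w(b, s) = (49/5 + s)*(b + s) (w(b, s) = (b + s)*(s + 49/5) = (b + s)*(49/5 + s) = (49/5 + s)*(b + s))
n = 55382/5 (n = (19958 - ((-47)² + (49/5)*106 + (49/5)*(-47) + 106*(-47)))/2 = (19958 - (2209 + 5194/5 - 2303/5 - 4982))/2 = (19958 - 1*(-10974/5))/2 = (19958 + 10974/5)/2 = (½)*(110764/5) = 55382/5 ≈ 11076.)
l + n = -23341 + 55382/5 = -61323/5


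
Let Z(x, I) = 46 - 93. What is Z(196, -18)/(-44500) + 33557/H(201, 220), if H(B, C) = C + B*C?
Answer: 74768759/98879000 ≈ 0.75616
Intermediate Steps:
Z(x, I) = -47
Z(196, -18)/(-44500) + 33557/H(201, 220) = -47/(-44500) + 33557/((220*(1 + 201))) = -47*(-1/44500) + 33557/((220*202)) = 47/44500 + 33557/44440 = 74768759/98879000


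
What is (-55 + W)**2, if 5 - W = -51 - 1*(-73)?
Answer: 5184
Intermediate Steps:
W = -17 (W = 5 - (-51 - 1*(-73)) = 5 - (-51 + 73) = 5 - 1*22 = 5 - 22 = -17)
(-55 + W)**2 = (-55 - 17)**2 = (-72)**2 = 5184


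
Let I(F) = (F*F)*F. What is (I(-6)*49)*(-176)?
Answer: 1862784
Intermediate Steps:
I(F) = F**3 (I(F) = F**2*F = F**3)
(I(-6)*49)*(-176) = ((-6)**3*49)*(-176) = -216*49*(-176) = -10584*(-176) = 1862784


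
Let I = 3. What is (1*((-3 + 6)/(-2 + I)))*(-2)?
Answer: -6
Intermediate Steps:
(1*((-3 + 6)/(-2 + I)))*(-2) = (1*((-3 + 6)/(-2 + 3)))*(-2) = (1*(3/1))*(-2) = (1*(3*1))*(-2) = (1*3)*(-2) = 3*(-2) = -6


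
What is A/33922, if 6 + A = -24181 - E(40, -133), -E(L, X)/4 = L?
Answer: -24027/33922 ≈ -0.70830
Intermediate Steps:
E(L, X) = -4*L
A = -24027 (A = -6 + (-24181 - (-4)*40) = -6 + (-24181 - 1*(-160)) = -6 + (-24181 + 160) = -6 - 24021 = -24027)
A/33922 = -24027/33922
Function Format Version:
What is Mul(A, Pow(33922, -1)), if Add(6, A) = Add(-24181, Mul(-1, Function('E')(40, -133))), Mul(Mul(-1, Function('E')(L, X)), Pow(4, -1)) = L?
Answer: Rational(-24027, 33922) ≈ -0.70830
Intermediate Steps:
Function('E')(L, X) = Mul(-4, L)
A = -24027 (A = Add(-6, Add(-24181, Mul(-1, Mul(-4, 40)))) = Add(-6, Add(-24181, Mul(-1, -160))) = Add(-6, Add(-24181, 160)) = Add(-6, -24021) = -24027)
Mul(A, Pow(33922, -1)) = Mul(-24027, Pow(33922, -1)) = Mul(-24027, Rational(1, 33922)) = Rational(-24027, 33922)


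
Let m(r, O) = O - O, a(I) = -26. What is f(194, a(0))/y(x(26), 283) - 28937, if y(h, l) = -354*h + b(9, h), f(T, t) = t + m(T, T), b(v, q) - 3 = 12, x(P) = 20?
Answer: -204439879/7065 ≈ -28937.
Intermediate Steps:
b(v, q) = 15 (b(v, q) = 3 + 12 = 15)
m(r, O) = 0
f(T, t) = t (f(T, t) = t + 0 = t)
y(h, l) = 15 - 354*h (y(h, l) = -354*h + 15 = 15 - 354*h)
f(194, a(0))/y(x(26), 283) - 28937 = -26/(15 - 354*20) - 28937 = -26/(15 - 7080) - 28937 = -26/(-7065) - 28937 = -26*(-1/7065) - 28937 = 26/7065 - 28937 = -204439879/7065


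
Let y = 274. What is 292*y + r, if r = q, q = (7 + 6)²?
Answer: 80177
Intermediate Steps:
q = 169 (q = 13² = 169)
r = 169
292*y + r = 292*274 + 169 = 80008 + 169 = 80177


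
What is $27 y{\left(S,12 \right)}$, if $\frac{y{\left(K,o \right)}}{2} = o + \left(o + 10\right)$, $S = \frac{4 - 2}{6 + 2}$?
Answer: $1836$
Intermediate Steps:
$S = \frac{1}{4}$ ($S = \frac{2}{8} = 2 \cdot \frac{1}{8} = \frac{1}{4} \approx 0.25$)
$y{\left(K,o \right)} = 20 + 4 o$ ($y{\left(K,o \right)} = 2 \left(o + \left(o + 10\right)\right) = 2 \left(o + \left(10 + o\right)\right) = 2 \left(10 + 2 o\right) = 20 + 4 o$)
$27 y{\left(S,12 \right)} = 27 \left(20 + 4 \cdot 12\right) = 27 \left(20 + 48\right) = 27 \cdot 68 = 1836$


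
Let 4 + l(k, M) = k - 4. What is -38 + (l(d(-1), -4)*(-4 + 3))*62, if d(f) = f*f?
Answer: 396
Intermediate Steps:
d(f) = f²
l(k, M) = -8 + k (l(k, M) = -4 + (k - 4) = -4 + (-4 + k) = -8 + k)
-38 + (l(d(-1), -4)*(-4 + 3))*62 = -38 + ((-8 + (-1)²)*(-4 + 3))*62 = -38 + ((-8 + 1)*(-1))*62 = -38 - 7*(-1)*62 = -38 + 7*62 = -38 + 434 = 396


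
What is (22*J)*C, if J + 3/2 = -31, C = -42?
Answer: 30030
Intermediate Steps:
J = -65/2 (J = -3/2 - 31 = -65/2 ≈ -32.500)
(22*J)*C = (22*(-65/2))*(-42) = -715*(-42) = 30030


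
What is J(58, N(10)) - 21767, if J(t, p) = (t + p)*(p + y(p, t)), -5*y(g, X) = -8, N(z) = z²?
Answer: -28571/5 ≈ -5714.2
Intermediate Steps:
y(g, X) = 8/5 (y(g, X) = -⅕*(-8) = 8/5)
J(t, p) = (8/5 + p)*(p + t) (J(t, p) = (t + p)*(p + 8/5) = (p + t)*(8/5 + p) = (8/5 + p)*(p + t))
J(58, N(10)) - 21767 = ((10²)² + (8/5)*10² + (8/5)*58 + 10²*58) - 21767 = (100² + (8/5)*100 + 464/5 + 100*58) - 21767 = (10000 + 160 + 464/5 + 5800) - 21767 = 80264/5 - 21767 = -28571/5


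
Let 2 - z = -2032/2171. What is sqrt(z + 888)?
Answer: sqrt(4199195962)/2171 ≈ 29.849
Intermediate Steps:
z = 6374/2171 (z = 2 - (-2032)/2171 = 2 - 1*(-2032/2171) = 2 + 2032/2171 = 6374/2171 ≈ 2.9360)
sqrt(z + 888) = sqrt(6374/2171 + 888) = sqrt(1934222/2171) = sqrt(4199195962)/2171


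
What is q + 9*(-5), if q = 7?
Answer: -38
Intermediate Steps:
q + 9*(-5) = 7 + 9*(-5) = 7 - 45 = -38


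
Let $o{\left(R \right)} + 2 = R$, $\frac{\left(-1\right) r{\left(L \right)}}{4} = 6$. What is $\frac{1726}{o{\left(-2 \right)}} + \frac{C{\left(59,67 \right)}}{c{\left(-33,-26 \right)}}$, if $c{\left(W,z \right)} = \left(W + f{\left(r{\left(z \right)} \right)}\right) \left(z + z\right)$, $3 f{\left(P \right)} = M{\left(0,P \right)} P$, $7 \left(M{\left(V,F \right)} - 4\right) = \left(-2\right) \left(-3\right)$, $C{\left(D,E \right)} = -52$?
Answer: $- \frac{434103}{1006} \approx -431.51$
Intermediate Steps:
$r{\left(L \right)} = -24$ ($r{\left(L \right)} = \left(-4\right) 6 = -24$)
$o{\left(R \right)} = -2 + R$
$M{\left(V,F \right)} = \frac{34}{7}$ ($M{\left(V,F \right)} = 4 + \frac{\left(-2\right) \left(-3\right)}{7} = 4 + \frac{1}{7} \cdot 6 = 4 + \frac{6}{7} = \frac{34}{7}$)
$f{\left(P \right)} = \frac{34 P}{21}$ ($f{\left(P \right)} = \frac{\frac{34}{7} P}{3} = \frac{34 P}{21}$)
$c{\left(W,z \right)} = 2 z \left(- \frac{272}{7} + W\right)$ ($c{\left(W,z \right)} = \left(W + \frac{34}{21} \left(-24\right)\right) \left(z + z\right) = \left(W - \frac{272}{7}\right) 2 z = \left(- \frac{272}{7} + W\right) 2 z = 2 z \left(- \frac{272}{7} + W\right)$)
$\frac{1726}{o{\left(-2 \right)}} + \frac{C{\left(59,67 \right)}}{c{\left(-33,-26 \right)}} = \frac{1726}{-2 - 2} - \frac{52}{\frac{2}{7} \left(-26\right) \left(-272 + 7 \left(-33\right)\right)} = \frac{1726}{-4} - \frac{52}{\frac{2}{7} \left(-26\right) \left(-272 - 231\right)} = 1726 \left(- \frac{1}{4}\right) - \frac{52}{\frac{2}{7} \left(-26\right) \left(-503\right)} = - \frac{863}{2} - \frac{52}{\frac{26156}{7}} = - \frac{863}{2} - \frac{7}{503} = - \frac{434103}{1006}$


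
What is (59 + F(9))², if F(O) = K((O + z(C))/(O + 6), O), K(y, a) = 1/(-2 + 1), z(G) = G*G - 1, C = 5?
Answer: 3364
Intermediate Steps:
z(G) = -1 + G² (z(G) = G² - 1 = -1 + G²)
K(y, a) = -1 (K(y, a) = 1/(-1) = -1)
F(O) = -1
(59 + F(9))² = (59 - 1)² = 58² = 3364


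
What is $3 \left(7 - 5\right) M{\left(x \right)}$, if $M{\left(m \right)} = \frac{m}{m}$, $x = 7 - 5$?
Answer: $6$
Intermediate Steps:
$x = 2$
$M{\left(m \right)} = 1$
$3 \left(7 - 5\right) M{\left(x \right)} = 3 \left(7 - 5\right) 1 = 3 \cdot 2 \cdot 1 = 6 \cdot 1 = 6$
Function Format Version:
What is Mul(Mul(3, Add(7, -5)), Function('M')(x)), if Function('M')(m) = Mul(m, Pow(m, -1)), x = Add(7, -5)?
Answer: 6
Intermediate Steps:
x = 2
Function('M')(m) = 1
Mul(Mul(3, Add(7, -5)), Function('M')(x)) = Mul(Mul(3, Add(7, -5)), 1) = Mul(Mul(3, 2), 1) = Mul(6, 1) = 6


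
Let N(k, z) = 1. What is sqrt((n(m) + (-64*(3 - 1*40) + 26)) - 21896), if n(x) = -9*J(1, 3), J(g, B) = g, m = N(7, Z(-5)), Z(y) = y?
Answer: I*sqrt(19511) ≈ 139.68*I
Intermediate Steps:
m = 1
n(x) = -9 (n(x) = -9*1 = -9)
sqrt((n(m) + (-64*(3 - 1*40) + 26)) - 21896) = sqrt((-9 + (-64*(3 - 1*40) + 26)) - 21896) = sqrt((-9 + (-64*(3 - 40) + 26)) - 21896) = sqrt((-9 + (-64*(-37) + 26)) - 21896) = sqrt((-9 + (2368 + 26)) - 21896) = sqrt((-9 + 2394) - 21896) = sqrt(2385 - 21896) = sqrt(-19511) = I*sqrt(19511)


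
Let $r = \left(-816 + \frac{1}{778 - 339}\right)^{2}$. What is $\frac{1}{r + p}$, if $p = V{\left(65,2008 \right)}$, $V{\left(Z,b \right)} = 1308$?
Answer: $\frac{192721}{128575796797} \approx 1.4989 \cdot 10^{-6}$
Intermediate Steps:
$p = 1308$
$r = \frac{128323717729}{192721}$ ($r = \left(-816 + \frac{1}{439}\right)^{2} = \left(- \frac{358223}{439}\right)^{2} = \frac{128323717729}{192721} \approx 6.6585 \cdot 10^{5}$)
$\frac{1}{r + p} = \frac{1}{\frac{128323717729}{192721} + 1308} = \frac{1}{\frac{128575796797}{192721}} = \frac{192721}{128575796797}$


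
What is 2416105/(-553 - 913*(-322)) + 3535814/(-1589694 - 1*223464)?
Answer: 557209266688/88673398569 ≈ 6.2838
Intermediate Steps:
2416105/(-553 - 913*(-322)) + 3535814/(-1589694 - 1*223464) = 2416105/(-553 + 293986) + 3535814/(-1589694 - 223464) = 2416105/293433 + 3535814/(-1813158) = 2416105*(1/293433) + 3535814*(-1/1813158) = 2416105/293433 - 1767907/906579 = 557209266688/88673398569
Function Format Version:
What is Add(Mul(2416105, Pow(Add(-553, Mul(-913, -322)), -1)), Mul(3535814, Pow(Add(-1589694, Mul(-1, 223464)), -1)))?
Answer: Rational(557209266688, 88673398569) ≈ 6.2838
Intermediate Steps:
Add(Mul(2416105, Pow(Add(-553, Mul(-913, -322)), -1)), Mul(3535814, Pow(Add(-1589694, Mul(-1, 223464)), -1))) = Add(Mul(2416105, Pow(Add(-553, 293986), -1)), Mul(3535814, Pow(Add(-1589694, -223464), -1))) = Add(Mul(2416105, Pow(293433, -1)), Mul(3535814, Pow(-1813158, -1))) = Add(Mul(2416105, Rational(1, 293433)), Mul(3535814, Rational(-1, 1813158))) = Add(Rational(2416105, 293433), Rational(-1767907, 906579)) = Rational(557209266688, 88673398569)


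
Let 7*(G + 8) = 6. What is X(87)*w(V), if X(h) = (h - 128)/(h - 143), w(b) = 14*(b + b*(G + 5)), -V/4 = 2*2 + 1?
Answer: 1640/7 ≈ 234.29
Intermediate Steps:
G = -50/7 (G = -8 + (⅐)*6 = -8 + 6/7 = -50/7 ≈ -7.1429)
V = -20 (V = -4*(2*2 + 1) = -4*(4 + 1) = -4*5 = -20)
w(b) = -16*b (w(b) = 14*(b + b*(-50/7 + 5)) = 14*(b + b*(-15/7)) = 14*(b - 15*b/7) = 14*(-8*b/7) = -16*b)
X(h) = (-128 + h)/(-143 + h)
X(87)*w(V) = ((-128 + 87)/(-143 + 87))*(-16*(-20)) = (-41/(-56))*320 = -1/56*(-41)*320 = (41/56)*320 = 1640/7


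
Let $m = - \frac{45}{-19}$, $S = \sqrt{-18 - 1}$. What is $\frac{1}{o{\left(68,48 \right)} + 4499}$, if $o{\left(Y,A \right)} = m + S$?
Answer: $\frac{1624994}{7314703535} - \frac{361 i \sqrt{19}}{7314703535} \approx 0.00022215 - 2.1512 \cdot 10^{-7} i$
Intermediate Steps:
$S = i \sqrt{19}$ ($S = \sqrt{-19} = i \sqrt{19} \approx 4.3589 i$)
$m = \frac{45}{19}$ ($m = \left(-45\right) \left(- \frac{1}{19}\right) = \frac{45}{19} \approx 2.3684$)
$o{\left(Y,A \right)} = \frac{45}{19} + i \sqrt{19}$
$\frac{1}{o{\left(68,48 \right)} + 4499} = \frac{1}{\left(\frac{45}{19} + i \sqrt{19}\right) + 4499} = \frac{1}{\frac{85526}{19} + i \sqrt{19}}$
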